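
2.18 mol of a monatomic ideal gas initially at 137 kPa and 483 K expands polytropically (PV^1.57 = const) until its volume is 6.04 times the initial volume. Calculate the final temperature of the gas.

173 K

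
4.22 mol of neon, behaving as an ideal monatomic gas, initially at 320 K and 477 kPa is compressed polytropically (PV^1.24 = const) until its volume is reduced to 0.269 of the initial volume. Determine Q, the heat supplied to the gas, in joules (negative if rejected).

V₁ = nRT₁/P₁ = 4.22×8.314×320/477 = 23.5 L.
Polytropic n=1.24: T₂ = T₁(V₁/V₂)^(n−1) = 320×(3.72)^0.24 = 439 K; P₂ = P₁(V₁/V₂)^n = 2430 kPa.
W = (P₁V₁−P₂V₂)/(n−1) = (477×23.5−2430×6.33)/0.24 = -17300 J.
ΔU = nCvΔT = 4.22×12.5×(439−320) = 6240 J.
Q = ΔU + W = -11100 J.

-11100 J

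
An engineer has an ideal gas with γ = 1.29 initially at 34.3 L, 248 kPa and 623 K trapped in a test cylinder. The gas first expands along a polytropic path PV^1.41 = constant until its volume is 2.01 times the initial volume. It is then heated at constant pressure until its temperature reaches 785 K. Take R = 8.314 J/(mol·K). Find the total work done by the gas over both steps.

n = P₁V₁/(RT₁) = 248×34.3/(8.314×623) = 1.64 mol.
Step 1 — Polytropic n=1.41: T₂ = T₁(V₁/V₂)^(n−1) = 623×(0.498)^0.41 = 468 K; P₂ = P₁(V₁/V₂)^n = 92.7 kPa.
W = (P₁V₁−P₂V₂)/(n−1) = (248×34.3−92.7×68.9)/0.41 = 5160 J.
ΔU = nCvΔT = 1.64×28.7×(468−623) = -7300 J.
Q = ΔU + W = -2140 J.
State after step 1: P = 92.7 kPa, V = 68.9 L, T = 468 K.
Step 2 — Isobaric: P stays 92.7 kPa; V/T = const ⇒ T₂ = 785 K, V₂ = 116 L.
W = PΔV = 92.7×(116−68.9) kPa·L = 4330 J.
ΔU = nCvΔT = 1.64×28.7×(785−468) = 14900 J.
Q = ΔU + W = nCpΔT = 19300 J.
Net over both steps: W = 9490 J, Q = 17100 J, ΔU = 7630 J.

9490 J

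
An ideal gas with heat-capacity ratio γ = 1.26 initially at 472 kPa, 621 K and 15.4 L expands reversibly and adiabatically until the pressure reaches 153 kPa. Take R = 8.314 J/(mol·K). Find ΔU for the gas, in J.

n = P₁V₁/(RT₁) = 472×15.4/(8.314×621) = 1.41 mol.
Adiabatic: T₂/T₁ = (P₂/P₁)^((γ−1)/γ) ⇒ T₂ = 621×(0.324)^0.206 = 492 K; V₂ = 37.7 L.
For an ideal gas ΔU = nCvΔT with Cv = R/(γ−1) = 32.0 J/(mol·K).
ΔU = 1.41×32.0×(492−621) = -5800 J.

-5800 J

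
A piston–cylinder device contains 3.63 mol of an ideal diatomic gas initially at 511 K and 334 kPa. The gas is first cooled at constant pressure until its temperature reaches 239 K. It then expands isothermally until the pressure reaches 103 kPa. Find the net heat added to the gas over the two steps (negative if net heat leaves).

-20200 J

V₁ = nRT₁/P₁ = 3.63×8.314×511/334 = 46.2 L.
Step 1 — Isobaric: P stays 334 kPa; V/T = const ⇒ T₂ = 239 K, V₂ = 21.6 L.
W = PΔV = 334×(21.6−46.2) kPa·L = -8210 J.
ΔU = nCvΔT = 3.63×20.8×(239−511) = -20500 J.
Q = ΔU + W = nCpΔT = -28700 J.
State after step 1: P = 334 kPa, V = 21.6 L, T = 239 K.
Step 2 — Isothermal: T stays 239 K; PV = const ⇒ V₂ = 70.0 L, P₂ = 103 kPa.
ΔU = 0 (ideal gas, T constant).
W = nRT ln(V₂/V₁) = 3.63×8.314×239×ln(3.24) = 8490 J.
Q = ΔU + W = 8490 J.
Net over both steps: W = 277 J, Q = -20200 J, ΔU = -20500 J.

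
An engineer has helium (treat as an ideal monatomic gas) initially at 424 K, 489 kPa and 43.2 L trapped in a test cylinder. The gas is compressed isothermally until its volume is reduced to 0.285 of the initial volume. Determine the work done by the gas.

n = P₁V₁/(RT₁) = 489×43.2/(8.314×424) = 5.99 mol.
Isothermal: T stays 424 K; PV = const ⇒ V₂ = 12.3 L, P₂ = 1720 kPa.
W = nRT ln(V₂/V₁) = 5.99×8.314×424×ln(0.285) = -26500 J.

-26500 J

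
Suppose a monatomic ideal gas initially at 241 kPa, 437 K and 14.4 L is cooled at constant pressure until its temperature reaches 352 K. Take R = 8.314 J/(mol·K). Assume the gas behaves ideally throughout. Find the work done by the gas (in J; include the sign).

n = P₁V₁/(RT₁) = 241×14.4/(8.314×437) = 0.955 mol.
Isobaric: P stays 241 kPa; V/T = const ⇒ T₂ = 352 K, V₂ = 11.6 L.
W = PΔV = 241×(11.6−14.4) kPa·L = -675 J.

-675 J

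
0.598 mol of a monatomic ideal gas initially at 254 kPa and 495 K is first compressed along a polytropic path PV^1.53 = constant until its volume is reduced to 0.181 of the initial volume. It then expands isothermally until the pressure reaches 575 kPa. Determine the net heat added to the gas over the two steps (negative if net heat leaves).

V₁ = nRT₁/P₁ = 0.598×8.314×495/254 = 9.69 L.
Step 1 — Polytropic n=1.53: T₂ = T₁(V₁/V₂)^(n−1) = 495×(5.52)^0.53 = 1220 K; P₂ = P₁(V₁/V₂)^n = 3470 kPa.
W = (P₁V₁−P₂V₂)/(n−1) = (254×9.69−3470×1.75)/0.53 = -6850 J.
ΔU = nCvΔT = 0.598×12.5×(1220−495) = 5440 J.
Q = ΔU + W = -1400 J.
State after step 1: P = 3470 kPa, V = 1.75 L, T = 1220 K.
Step 2 — Isothermal: T stays 1220 K; PV = const ⇒ V₂ = 10.6 L, P₂ = 575 kPa.
ΔU = 0 (ideal gas, T constant).
W = nRT ln(V₂/V₁) = 0.598×8.314×1220×ln(6.04) = 10900 J.
Q = ΔU + W = 10900 J.
Net over both steps: W = 4100 J, Q = 9550 J, ΔU = 5440 J.

9550 J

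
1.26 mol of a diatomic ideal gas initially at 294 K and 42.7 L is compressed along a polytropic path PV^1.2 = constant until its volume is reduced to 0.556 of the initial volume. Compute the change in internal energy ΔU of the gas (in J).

959 J

P₁ = nRT₁/V₁ = 1.26×8.314×294/42.7 = 72.1 kPa.
Polytropic n=1.2: T₂ = T₁(V₁/V₂)^(n−1) = 294×(1.80)^0.20 = 331 K; P₂ = P₁(V₁/V₂)^n = 146 kPa.
For an ideal gas ΔU = nCvΔT with Cv = (5/2)R = 20.8 J/(mol·K).
ΔU = 1.26×20.8×(331−294) = 959 J.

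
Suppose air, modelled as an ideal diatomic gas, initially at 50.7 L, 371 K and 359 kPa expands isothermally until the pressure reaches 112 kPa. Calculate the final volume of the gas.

Isothermal: T stays 371 K; PV = const ⇒ V₂ = 163 L, P₂ = 112 kPa.

163 L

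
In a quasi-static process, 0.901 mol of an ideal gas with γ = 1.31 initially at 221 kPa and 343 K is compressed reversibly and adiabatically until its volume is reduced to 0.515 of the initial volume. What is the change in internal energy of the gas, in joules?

V₁ = nRT₁/P₁ = 0.901×8.314×343/221 = 11.6 L.
Adiabatic: TV^(γ−1) = const ⇒ T₂ = 343×(1.94)^0.310 = 421 K; PV^γ = const ⇒ P₂ = 527 kPa.
For an ideal gas ΔU = nCvΔT with Cv = R/(γ−1) = 26.8 J/(mol·K).
ΔU = 0.901×26.8×(421−343) = 1890 J.

1890 J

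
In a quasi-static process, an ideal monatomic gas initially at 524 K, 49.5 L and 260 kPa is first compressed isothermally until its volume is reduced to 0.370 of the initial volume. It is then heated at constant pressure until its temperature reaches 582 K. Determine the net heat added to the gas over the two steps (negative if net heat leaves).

n = P₁V₁/(RT₁) = 260×49.5/(8.314×524) = 2.95 mol.
Step 1 — Isothermal: T stays 524 K; PV = const ⇒ V₂ = 18.3 L, P₂ = 703 kPa.
ΔU = 0 (ideal gas, T constant).
W = nRT ln(V₂/V₁) = 2.95×8.314×524×ln(0.370) = -12800 J.
Q = ΔU + W = -12800 J.
State after step 1: P = 703 kPa, V = 18.3 L, T = 524 K.
Step 2 — Isobaric: P stays 703 kPa; V/T = const ⇒ T₂ = 582 K, V₂ = 20.3 L.
W = PΔV = 703×(20.3−18.3) kPa·L = 1420 J.
ΔU = nCvΔT = 2.95×12.5×(582−524) = 2140 J.
Q = ΔU + W = nCpΔT = 3560 J.
Net over both steps: W = -11400 J, Q = -9230 J, ΔU = 2140 J.

-9230 J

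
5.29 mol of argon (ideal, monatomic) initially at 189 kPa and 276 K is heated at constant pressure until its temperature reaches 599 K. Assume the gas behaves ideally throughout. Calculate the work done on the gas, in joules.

V₁ = nRT₁/P₁ = 5.29×8.314×276/189 = 64.2 L.
Isobaric: P stays 189 kPa; V/T = const ⇒ T₂ = 599 K, V₂ = 139 L.
W = PΔV = 189×(139−64.2) kPa·L = 14200 J.
Work done on the gas = −W_by = -14200 J.

-14200 J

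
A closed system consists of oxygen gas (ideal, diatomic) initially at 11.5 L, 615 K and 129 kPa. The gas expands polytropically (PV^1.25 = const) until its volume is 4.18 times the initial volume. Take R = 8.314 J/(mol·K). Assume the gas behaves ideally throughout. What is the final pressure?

21.6 kPa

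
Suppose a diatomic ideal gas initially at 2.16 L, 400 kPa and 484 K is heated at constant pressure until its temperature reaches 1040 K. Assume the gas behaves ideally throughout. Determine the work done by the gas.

n = P₁V₁/(RT₁) = 400×2.16/(8.314×484) = 0.215 mol.
Isobaric: P stays 400 kPa; V/T = const ⇒ T₂ = 1040 K, V₂ = 4.64 L.
W = PΔV = 400×(4.64−2.16) kPa·L = 993 J.

993 J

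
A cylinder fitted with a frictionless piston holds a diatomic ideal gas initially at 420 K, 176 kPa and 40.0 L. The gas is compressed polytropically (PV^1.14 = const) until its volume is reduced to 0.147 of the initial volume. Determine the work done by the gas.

-15500 J

n = P₁V₁/(RT₁) = 176×40.0/(8.314×420) = 2.02 mol.
Polytropic n=1.14: T₂ = T₁(V₁/V₂)^(n−1) = 420×(6.80)^0.14 = 549 K; P₂ = P₁(V₁/V₂)^n = 1570 kPa.
W = (P₁V₁−P₂V₂)/(n−1) = (176×40.0−1570×5.88)/0.14 = -15500 J.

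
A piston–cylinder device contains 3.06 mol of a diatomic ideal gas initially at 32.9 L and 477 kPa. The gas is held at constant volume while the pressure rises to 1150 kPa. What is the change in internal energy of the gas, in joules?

T₁ = P₁V₁/(nR) = 477×32.9/(3.06×8.314) = 617 K.
Isochoric: V stays 32.9 L; P/T = const ⇒ T₂ = 1490 K, P₂ = 1150 kPa.
For an ideal gas ΔU = nCvΔT with Cv = (5/2)R = 20.8 J/(mol·K).
ΔU = 3.06×20.8×(1490−617) = 55400 J.

55400 J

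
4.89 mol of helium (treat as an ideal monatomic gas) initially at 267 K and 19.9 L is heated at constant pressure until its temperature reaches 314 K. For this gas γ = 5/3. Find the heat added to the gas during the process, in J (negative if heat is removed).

4780 J

P₁ = nRT₁/V₁ = 4.89×8.314×267/19.9 = 545 kPa.
Isobaric: P stays 545 kPa; V/T = const ⇒ T₂ = 314 K, V₂ = 23.4 L.
W = PΔV = 545×(23.4−19.9) kPa·L = 1910 J.
ΔU = nCvΔT = 4.89×12.5×(314−267) = 2870 J.
Q = ΔU + W = nCpΔT = 4780 J.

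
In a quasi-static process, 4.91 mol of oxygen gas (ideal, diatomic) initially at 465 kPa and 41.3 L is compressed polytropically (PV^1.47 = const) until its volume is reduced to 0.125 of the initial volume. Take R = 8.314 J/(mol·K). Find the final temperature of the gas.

1250 K

T₁ = P₁V₁/(nR) = 465×41.3/(4.91×8.314) = 470 K.
Polytropic n=1.47: T₂ = T₁(V₁/V₂)^(n−1) = 470×(8.00)^0.47 = 1250 K; P₂ = P₁(V₁/V₂)^n = 9890 kPa.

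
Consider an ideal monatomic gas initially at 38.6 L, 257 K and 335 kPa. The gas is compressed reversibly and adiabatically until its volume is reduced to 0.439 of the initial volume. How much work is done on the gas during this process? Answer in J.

14200 J

n = P₁V₁/(RT₁) = 335×38.6/(8.314×257) = 6.05 mol.
Adiabatic: TV^(γ−1) = const ⇒ T₂ = 257×(2.28)^0.667 = 445 K; PV^γ = const ⇒ P₂ = 1320 kPa.
ΔU = nCvΔT = 6.05×12.5×(445−257) = 14200 J.
Q = 0 for an adiabatic process, so W = −ΔU = -14200 J.
Work done on the gas = −W_by = 14200 J.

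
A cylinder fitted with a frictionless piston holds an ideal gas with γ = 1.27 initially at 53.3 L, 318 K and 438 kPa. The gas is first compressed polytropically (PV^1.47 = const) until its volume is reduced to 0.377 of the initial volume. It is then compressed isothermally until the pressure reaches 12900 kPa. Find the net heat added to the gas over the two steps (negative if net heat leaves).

-50600 J

n = P₁V₁/(RT₁) = 438×53.3/(8.314×318) = 8.83 mol.
Step 1 — Polytropic n=1.47: T₂ = T₁(V₁/V₂)^(n−1) = 318×(2.65)^0.47 = 503 K; P₂ = P₁(V₁/V₂)^n = 1840 kPa.
W = (P₁V₁−P₂V₂)/(n−1) = (438×53.3−1840×20.1)/0.47 = -28900 J.
ΔU = nCvΔT = 8.83×30.8×(503−318) = 50300 J.
Q = ΔU + W = 21400 J.
State after step 1: P = 1840 kPa, V = 20.1 L, T = 503 K.
Step 2 — Isothermal: T stays 503 K; PV = const ⇒ V₂ = 2.86 L, P₂ = 12900 kPa.
ΔU = 0 (ideal gas, T constant).
W = nRT ln(V₂/V₁) = 8.83×8.314×503×ln(0.142) = -72000 J.
Q = ΔU + W = -72000 J.
Net over both steps: W = -101000 J, Q = -50600 J, ΔU = 50300 J.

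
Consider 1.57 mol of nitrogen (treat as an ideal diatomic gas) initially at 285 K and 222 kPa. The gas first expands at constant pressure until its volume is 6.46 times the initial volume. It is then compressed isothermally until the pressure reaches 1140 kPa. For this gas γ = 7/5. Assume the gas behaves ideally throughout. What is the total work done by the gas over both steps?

-19000 J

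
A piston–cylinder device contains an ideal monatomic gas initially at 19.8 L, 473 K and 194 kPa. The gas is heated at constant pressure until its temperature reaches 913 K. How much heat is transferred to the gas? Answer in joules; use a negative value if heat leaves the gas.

n = P₁V₁/(RT₁) = 194×19.8/(8.314×473) = 0.977 mol.
Isobaric: P stays 194 kPa; V/T = const ⇒ T₂ = 913 K, V₂ = 38.2 L.
W = PΔV = 194×(38.2−19.8) kPa·L = 3570 J.
ΔU = nCvΔT = 0.977×12.5×(913−473) = 5360 J.
Q = ΔU + W = nCpΔT = 8930 J.

8930 J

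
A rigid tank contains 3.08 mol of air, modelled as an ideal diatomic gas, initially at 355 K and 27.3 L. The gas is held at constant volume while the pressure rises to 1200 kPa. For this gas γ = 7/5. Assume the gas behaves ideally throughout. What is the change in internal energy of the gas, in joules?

59200 J

P₁ = nRT₁/V₁ = 3.08×8.314×355/27.3 = 333 kPa.
Isochoric: V stays 27.3 L; P/T = const ⇒ T₂ = 1280 K, P₂ = 1200 kPa.
For an ideal gas ΔU = nCvΔT with Cv = (5/2)R = 20.8 J/(mol·K).
ΔU = 3.08×20.8×(1280−355) = 59200 J.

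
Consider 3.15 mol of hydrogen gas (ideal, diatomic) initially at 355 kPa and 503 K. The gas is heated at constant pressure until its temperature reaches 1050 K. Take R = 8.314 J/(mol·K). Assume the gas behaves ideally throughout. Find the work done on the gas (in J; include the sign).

V₁ = nRT₁/P₁ = 3.15×8.314×503/355 = 37.1 L.
Isobaric: P stays 355 kPa; V/T = const ⇒ T₂ = 1050 K, V₂ = 77.5 L.
W = PΔV = 355×(77.5−37.1) kPa·L = 14300 J.
Work done on the gas = −W_by = -14300 J.

-14300 J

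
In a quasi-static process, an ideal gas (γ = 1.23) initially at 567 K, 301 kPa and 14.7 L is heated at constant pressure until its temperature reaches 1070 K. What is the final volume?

Isobaric: P stays 301 kPa; V/T = const ⇒ T₂ = 1070 K, V₂ = 27.7 L.

27.7 L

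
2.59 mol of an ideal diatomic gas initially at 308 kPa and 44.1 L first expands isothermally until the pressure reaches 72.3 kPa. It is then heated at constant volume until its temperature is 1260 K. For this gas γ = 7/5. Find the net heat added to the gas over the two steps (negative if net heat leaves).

T₁ = P₁V₁/(nR) = 308×44.1/(2.59×8.314) = 631 K.
Step 1 — Isothermal: T stays 631 K; PV = const ⇒ V₂ = 188 L, P₂ = 72.3 kPa.
ΔU = 0 (ideal gas, T constant).
W = nRT ln(V₂/V₁) = 2.59×8.314×631×ln(4.26) = 19700 J.
Q = ΔU + W = 19700 J.
State after step 1: P = 72.3 kPa, V = 188 L, T = 631 K.
Step 2 — Isochoric: V stays 188 L; P/T = const ⇒ T₂ = 1260 K, P₂ = 144 kPa.
W = 0 (no volume change).
ΔU = nCvΔT = 2.59×20.8×(1260−631) = 33900 J.
Q = ΔU = 33900 J.
Net over both steps: W = 19700 J, Q = 53600 J, ΔU = 33900 J.

53600 J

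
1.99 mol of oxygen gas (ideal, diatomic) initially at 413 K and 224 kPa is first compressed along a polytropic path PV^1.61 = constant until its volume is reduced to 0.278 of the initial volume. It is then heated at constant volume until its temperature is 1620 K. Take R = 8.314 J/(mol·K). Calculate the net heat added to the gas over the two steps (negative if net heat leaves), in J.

36700 J

V₁ = nRT₁/P₁ = 1.99×8.314×413/224 = 30.5 L.
Step 1 — Polytropic n=1.61: T₂ = T₁(V₁/V₂)^(n−1) = 413×(3.60)^0.61 = 902 K; P₂ = P₁(V₁/V₂)^n = 1760 kPa.
W = (P₁V₁−P₂V₂)/(n−1) = (224×30.5−1760×8.48)/0.61 = -13300 J.
ΔU = nCvΔT = 1.99×20.8×(902−413) = 20200 J.
Q = ΔU + W = 6960 J.
State after step 1: P = 1760 kPa, V = 8.48 L, T = 902 K.
Step 2 — Isochoric: V stays 8.48 L; P/T = const ⇒ T₂ = 1620 K, P₂ = 3160 kPa.
W = 0 (no volume change).
ΔU = nCvΔT = 1.99×20.8×(1620−902) = 29700 J.
Q = ΔU = 29700 J.
Net over both steps: W = -13300 J, Q = 36700 J, ΔU = 49900 J.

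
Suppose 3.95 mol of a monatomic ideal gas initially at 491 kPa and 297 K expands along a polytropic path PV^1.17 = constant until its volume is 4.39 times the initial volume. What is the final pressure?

87.0 kPa

V₁ = nRT₁/P₁ = 3.95×8.314×297/491 = 19.9 L.
Polytropic n=1.17: T₂ = T₁(V₁/V₂)^(n−1) = 297×(0.228)^0.17 = 231 K; P₂ = P₁(V₁/V₂)^n = 87.0 kPa.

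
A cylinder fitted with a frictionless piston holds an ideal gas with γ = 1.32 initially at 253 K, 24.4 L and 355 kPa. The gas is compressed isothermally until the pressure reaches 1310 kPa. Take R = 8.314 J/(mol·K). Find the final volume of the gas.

6.61 L

Isothermal: T stays 253 K; PV = const ⇒ V₂ = 6.61 L, P₂ = 1310 kPa.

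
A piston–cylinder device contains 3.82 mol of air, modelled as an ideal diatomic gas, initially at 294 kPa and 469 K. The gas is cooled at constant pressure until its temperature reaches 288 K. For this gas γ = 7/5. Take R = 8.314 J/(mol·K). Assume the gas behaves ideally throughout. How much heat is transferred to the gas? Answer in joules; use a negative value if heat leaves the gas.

-20100 J

V₁ = nRT₁/P₁ = 3.82×8.314×469/294 = 50.7 L.
Isobaric: P stays 294 kPa; V/T = const ⇒ T₂ = 288 K, V₂ = 31.1 L.
W = PΔV = 294×(31.1−50.7) kPa·L = -5750 J.
ΔU = nCvΔT = 3.82×20.8×(288−469) = -14400 J.
Q = ΔU + W = nCpΔT = -20100 J.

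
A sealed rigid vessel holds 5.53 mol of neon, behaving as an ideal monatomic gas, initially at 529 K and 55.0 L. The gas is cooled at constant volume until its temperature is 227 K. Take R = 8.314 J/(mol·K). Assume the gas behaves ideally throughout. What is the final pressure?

190 kPa

P₁ = nRT₁/V₁ = 5.53×8.314×529/55.0 = 442 kPa.
Isochoric: V stays 55.0 L; P/T = const ⇒ T₂ = 227 K, P₂ = 190 kPa.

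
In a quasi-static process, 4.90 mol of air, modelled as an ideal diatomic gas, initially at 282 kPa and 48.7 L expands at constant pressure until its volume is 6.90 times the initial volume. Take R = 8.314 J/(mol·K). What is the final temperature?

T₁ = P₁V₁/(nR) = 282×48.7/(4.90×8.314) = 337 K.
Isobaric: P stays 282 kPa; V/T = const ⇒ T₂ = 2330 K, V₂ = 336 L.

2330 K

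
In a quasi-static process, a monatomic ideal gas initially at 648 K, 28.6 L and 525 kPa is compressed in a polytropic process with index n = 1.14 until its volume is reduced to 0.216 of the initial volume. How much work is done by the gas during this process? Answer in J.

n = P₁V₁/(RT₁) = 525×28.6/(8.314×648) = 2.79 mol.
Polytropic n=1.14: T₂ = T₁(V₁/V₂)^(n−1) = 648×(4.63)^0.14 = 803 K; P₂ = P₁(V₁/V₂)^n = 3010 kPa.
W = (P₁V₁−P₂V₂)/(n−1) = (525×28.6−3010×6.18)/0.14 = -25700 J.

-25700 J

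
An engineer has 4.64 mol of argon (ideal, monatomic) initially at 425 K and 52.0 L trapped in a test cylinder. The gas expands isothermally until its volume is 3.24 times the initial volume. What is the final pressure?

97.3 kPa

P₁ = nRT₁/V₁ = 4.64×8.314×425/52.0 = 315 kPa.
Isothermal: T stays 425 K; PV = const ⇒ V₂ = 168 L, P₂ = 97.3 kPa.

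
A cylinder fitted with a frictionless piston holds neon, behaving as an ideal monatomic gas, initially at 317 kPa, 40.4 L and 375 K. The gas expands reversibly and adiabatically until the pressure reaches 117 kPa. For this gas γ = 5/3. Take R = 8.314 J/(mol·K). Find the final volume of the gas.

Adiabatic: T₂/T₁ = (P₂/P₁)^((γ−1)/γ) ⇒ T₂ = 375×(0.369)^0.400 = 252 K; V₂ = 73.5 L.

73.5 L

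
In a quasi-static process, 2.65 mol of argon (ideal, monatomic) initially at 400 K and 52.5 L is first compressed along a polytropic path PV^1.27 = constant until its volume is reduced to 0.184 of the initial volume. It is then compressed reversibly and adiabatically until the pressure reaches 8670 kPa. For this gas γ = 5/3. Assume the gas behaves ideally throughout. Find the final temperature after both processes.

1300 K

P₁ = nRT₁/V₁ = 2.65×8.314×400/52.5 = 168 kPa.
Step 1 — Polytropic n=1.27: T₂ = T₁(V₁/V₂)^(n−1) = 400×(5.43)^0.27 = 632 K; P₂ = P₁(V₁/V₂)^n = 1440 kPa.
W = (P₁V₁−P₂V₂)/(n−1) = (168×52.5−1440×9.66)/0.27 = -18900 J.
ΔU = nCvΔT = 2.65×12.5×(632−400) = 7660 J.
Q = ΔU + W = -11300 J.
State after step 1: P = 1440 kPa, V = 9.66 L, T = 632 K.
Step 2 — Adiabatic: T₂/T₁ = (P₂/P₁)^((γ−1)/γ) ⇒ T₂ = 632×(6.02)^0.400 = 1300 K; V₂ = 3.29 L.
ΔU = nCvΔT = 2.65×12.5×(1300−632) = 21900 J.
Q = 0 for an adiabatic process, so W = −ΔU = -21900 J.
Net over both steps: W = -40800 J, Q = -11300 J, ΔU = 29600 J.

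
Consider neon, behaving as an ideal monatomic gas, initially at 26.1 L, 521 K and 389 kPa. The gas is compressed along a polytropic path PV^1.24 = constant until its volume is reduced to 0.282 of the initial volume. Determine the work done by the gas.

-15000 J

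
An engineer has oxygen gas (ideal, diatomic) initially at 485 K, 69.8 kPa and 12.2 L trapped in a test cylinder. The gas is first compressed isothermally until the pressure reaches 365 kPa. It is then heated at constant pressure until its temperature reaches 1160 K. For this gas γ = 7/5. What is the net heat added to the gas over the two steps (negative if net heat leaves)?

2740 J

n = P₁V₁/(RT₁) = 69.8×12.2/(8.314×485) = 0.211 mol.
Step 1 — Isothermal: T stays 485 K; PV = const ⇒ V₂ = 2.33 L, P₂ = 365 kPa.
ΔU = 0 (ideal gas, T constant).
W = nRT ln(V₂/V₁) = 0.211×8.314×485×ln(0.191) = -1410 J.
Q = ΔU + W = -1410 J.
State after step 1: P = 365 kPa, V = 2.33 L, T = 485 K.
Step 2 — Isobaric: P stays 365 kPa; V/T = const ⇒ T₂ = 1160 K, V₂ = 5.58 L.
W = PΔV = 365×(5.58−2.33) kPa·L = 1190 J.
ΔU = nCvΔT = 0.211×20.8×(1160−485) = 2960 J.
Q = ΔU + W = nCpΔT = 4150 J.
Net over both steps: W = -224 J, Q = 2740 J, ΔU = 2960 J.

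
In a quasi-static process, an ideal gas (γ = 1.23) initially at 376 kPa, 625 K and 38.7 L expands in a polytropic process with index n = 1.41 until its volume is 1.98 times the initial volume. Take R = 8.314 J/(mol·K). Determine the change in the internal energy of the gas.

-15500 J

n = P₁V₁/(RT₁) = 376×38.7/(8.314×625) = 2.80 mol.
Polytropic n=1.41: T₂ = T₁(V₁/V₂)^(n−1) = 625×(0.505)^0.41 = 472 K; P₂ = P₁(V₁/V₂)^n = 144 kPa.
For an ideal gas ΔU = nCvΔT with Cv = R/(γ−1) = 36.1 J/(mol·K).
ΔU = 2.80×36.1×(472−625) = -15500 J.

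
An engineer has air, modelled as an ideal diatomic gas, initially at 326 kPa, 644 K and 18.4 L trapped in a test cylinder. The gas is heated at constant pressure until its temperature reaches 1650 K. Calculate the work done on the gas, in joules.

n = P₁V₁/(RT₁) = 326×18.4/(8.314×644) = 1.12 mol.
Isobaric: P stays 326 kPa; V/T = const ⇒ T₂ = 1650 K, V₂ = 47.1 L.
W = PΔV = 326×(47.1−18.4) kPa·L = 9370 J.
Work done on the gas = −W_by = -9370 J.

-9370 J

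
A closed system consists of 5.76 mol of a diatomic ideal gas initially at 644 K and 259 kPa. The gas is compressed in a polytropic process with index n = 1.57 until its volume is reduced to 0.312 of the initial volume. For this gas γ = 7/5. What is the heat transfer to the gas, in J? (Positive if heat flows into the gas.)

V₁ = nRT₁/P₁ = 5.76×8.314×644/259 = 119 L.
Polytropic n=1.57: T₂ = T₁(V₁/V₂)^(n−1) = 644×(3.21)^0.57 = 1250 K; P₂ = P₁(V₁/V₂)^n = 1610 kPa.
W = (P₁V₁−P₂V₂)/(n−1) = (259×119−1610×37.2)/0.57 = -51000 J.
ΔU = nCvΔT = 5.76×20.8×(1250−644) = 72700 J.
Q = ΔU + W = 21700 J.

21700 J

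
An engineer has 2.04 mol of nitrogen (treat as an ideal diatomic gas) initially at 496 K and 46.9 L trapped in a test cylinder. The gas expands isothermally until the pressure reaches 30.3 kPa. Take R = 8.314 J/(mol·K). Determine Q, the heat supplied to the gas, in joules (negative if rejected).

P₁ = nRT₁/V₁ = 2.04×8.314×496/46.9 = 179 kPa.
Isothermal: T stays 496 K; PV = const ⇒ V₂ = 278 L, P₂ = 30.3 kPa.
ΔU = 0 (ideal gas, T constant).
W = nRT ln(V₂/V₁) = 2.04×8.314×496×ln(5.92) = 15000 J.
Q = ΔU + W = 15000 J.

15000 J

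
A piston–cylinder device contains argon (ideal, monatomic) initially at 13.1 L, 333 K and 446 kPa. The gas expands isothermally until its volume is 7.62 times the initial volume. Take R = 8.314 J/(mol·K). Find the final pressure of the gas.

Isothermal: T stays 333 K; PV = const ⇒ V₂ = 99.8 L, P₂ = 58.5 kPa.

58.5 kPa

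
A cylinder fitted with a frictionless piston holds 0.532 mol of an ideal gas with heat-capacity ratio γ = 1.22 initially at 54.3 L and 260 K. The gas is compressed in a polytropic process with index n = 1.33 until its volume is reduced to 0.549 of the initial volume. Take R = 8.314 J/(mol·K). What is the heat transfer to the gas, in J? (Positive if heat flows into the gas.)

P₁ = nRT₁/V₁ = 0.532×8.314×260/54.3 = 21.2 kPa.
Polytropic n=1.33: T₂ = T₁(V₁/V₂)^(n−1) = 260×(1.82)^0.33 = 317 K; P₂ = P₁(V₁/V₂)^n = 47.0 kPa.
W = (P₁V₁−P₂V₂)/(n−1) = (21.2×54.3−47.0×29.8)/0.33 = -763 J.
ΔU = nCvΔT = 0.532×37.8×(317−260) = 1140 J.
Q = ΔU + W = 381 J.

381 J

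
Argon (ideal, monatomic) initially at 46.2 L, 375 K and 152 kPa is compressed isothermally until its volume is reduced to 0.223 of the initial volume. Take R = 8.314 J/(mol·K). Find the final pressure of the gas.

682 kPa

Isothermal: T stays 375 K; PV = const ⇒ V₂ = 10.3 L, P₂ = 682 kPa.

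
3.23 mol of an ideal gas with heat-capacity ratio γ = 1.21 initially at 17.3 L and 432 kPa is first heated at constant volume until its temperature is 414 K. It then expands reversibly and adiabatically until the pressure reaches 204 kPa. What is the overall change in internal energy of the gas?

7790 J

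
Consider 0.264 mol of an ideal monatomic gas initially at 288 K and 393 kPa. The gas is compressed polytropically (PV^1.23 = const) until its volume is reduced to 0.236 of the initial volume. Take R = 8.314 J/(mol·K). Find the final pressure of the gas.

V₁ = nRT₁/P₁ = 0.264×8.314×288/393 = 1.61 L.
Polytropic n=1.23: T₂ = T₁(V₁/V₂)^(n−1) = 288×(4.24)^0.23 = 401 K; P₂ = P₁(V₁/V₂)^n = 2320 kPa.

2320 kPa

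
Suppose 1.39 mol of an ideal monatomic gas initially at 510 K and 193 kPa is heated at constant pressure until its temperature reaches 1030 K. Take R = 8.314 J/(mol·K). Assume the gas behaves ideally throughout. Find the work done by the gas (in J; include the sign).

6010 J

V₁ = nRT₁/P₁ = 1.39×8.314×510/193 = 30.5 L.
Isobaric: P stays 193 kPa; V/T = const ⇒ T₂ = 1030 K, V₂ = 61.7 L.
W = PΔV = 193×(61.7−30.5) kPa·L = 6010 J.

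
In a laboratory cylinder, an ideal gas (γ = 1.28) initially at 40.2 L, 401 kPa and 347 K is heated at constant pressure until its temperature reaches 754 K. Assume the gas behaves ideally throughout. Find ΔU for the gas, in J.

n = P₁V₁/(RT₁) = 401×40.2/(8.314×347) = 5.59 mol.
Isobaric: P stays 401 kPa; V/T = const ⇒ T₂ = 754 K, V₂ = 87.4 L.
For an ideal gas ΔU = nCvΔT with Cv = R/(γ−1) = 29.7 J/(mol·K).
ΔU = 5.59×29.7×(754−347) = 67500 J.

67500 J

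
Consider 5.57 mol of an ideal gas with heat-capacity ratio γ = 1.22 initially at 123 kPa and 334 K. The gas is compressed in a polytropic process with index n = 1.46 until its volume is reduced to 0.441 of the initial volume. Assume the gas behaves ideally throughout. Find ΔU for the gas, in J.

32200 J

V₁ = nRT₁/P₁ = 5.57×8.314×334/123 = 126 L.
Polytropic n=1.46: T₂ = T₁(V₁/V₂)^(n−1) = 334×(2.27)^0.46 = 487 K; P₂ = P₁(V₁/V₂)^n = 406 kPa.
For an ideal gas ΔU = nCvΔT with Cv = R/(γ−1) = 37.8 J/(mol·K).
ΔU = 5.57×37.8×(487−334) = 32200 J.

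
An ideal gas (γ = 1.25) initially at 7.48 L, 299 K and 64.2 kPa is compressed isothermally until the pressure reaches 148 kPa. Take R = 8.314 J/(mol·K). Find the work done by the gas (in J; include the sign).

n = P₁V₁/(RT₁) = 64.2×7.48/(8.314×299) = 0.193 mol.
Isothermal: T stays 299 K; PV = const ⇒ V₂ = 3.24 L, P₂ = 148 kPa.
W = nRT ln(V₂/V₁) = 0.193×8.314×299×ln(0.434) = -401 J.

-401 J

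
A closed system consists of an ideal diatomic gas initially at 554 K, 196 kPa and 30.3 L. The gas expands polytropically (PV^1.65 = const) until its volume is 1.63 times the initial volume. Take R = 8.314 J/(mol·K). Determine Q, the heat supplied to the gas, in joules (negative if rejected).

n = P₁V₁/(RT₁) = 196×30.3/(8.314×554) = 1.29 mol.
Polytropic n=1.65: T₂ = T₁(V₁/V₂)^(n−1) = 554×(0.613)^0.65 = 403 K; P₂ = P₁(V₁/V₂)^n = 87.5 kPa.
W = (P₁V₁−P₂V₂)/(n−1) = (196×30.3−87.5×49.4)/0.65 = 2490 J.
ΔU = nCvΔT = 1.29×20.8×(403−554) = -4040 J.
Q = ΔU + W = -1550 J.

-1550 J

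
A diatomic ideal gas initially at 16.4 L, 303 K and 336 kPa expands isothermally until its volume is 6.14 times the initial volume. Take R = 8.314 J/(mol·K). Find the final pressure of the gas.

54.7 kPa

Isothermal: T stays 303 K; PV = const ⇒ V₂ = 101 L, P₂ = 54.7 kPa.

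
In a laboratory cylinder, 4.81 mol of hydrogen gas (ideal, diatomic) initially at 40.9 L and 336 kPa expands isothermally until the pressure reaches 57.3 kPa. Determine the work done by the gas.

T₁ = P₁V₁/(nR) = 336×40.9/(4.81×8.314) = 344 K.
Isothermal: T stays 344 K; PV = const ⇒ V₂ = 240 L, P₂ = 57.3 kPa.
W = nRT ln(V₂/V₁) = 4.81×8.314×344×ln(5.86) = 24300 J.

24300 J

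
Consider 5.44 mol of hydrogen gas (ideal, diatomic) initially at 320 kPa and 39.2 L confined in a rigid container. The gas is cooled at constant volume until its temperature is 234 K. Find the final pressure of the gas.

270 kPa

T₁ = P₁V₁/(nR) = 320×39.2/(5.44×8.314) = 277 K.
Isochoric: V stays 39.2 L; P/T = const ⇒ T₂ = 234 K, P₂ = 270 kPa.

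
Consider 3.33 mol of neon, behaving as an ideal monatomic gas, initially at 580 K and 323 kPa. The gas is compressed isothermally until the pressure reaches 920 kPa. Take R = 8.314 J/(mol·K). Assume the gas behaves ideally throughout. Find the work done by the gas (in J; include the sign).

-16800 J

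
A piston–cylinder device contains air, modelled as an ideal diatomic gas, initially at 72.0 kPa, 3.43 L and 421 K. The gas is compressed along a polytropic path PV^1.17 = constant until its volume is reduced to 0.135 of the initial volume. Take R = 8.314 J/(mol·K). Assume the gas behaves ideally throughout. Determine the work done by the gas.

-589 J

n = P₁V₁/(RT₁) = 72.0×3.43/(8.314×421) = 0.0706 mol.
Polytropic n=1.17: T₂ = T₁(V₁/V₂)^(n−1) = 421×(7.41)^0.17 = 592 K; P₂ = P₁(V₁/V₂)^n = 750 kPa.
W = (P₁V₁−P₂V₂)/(n−1) = (72.0×3.43−750×0.463)/0.17 = -589 J.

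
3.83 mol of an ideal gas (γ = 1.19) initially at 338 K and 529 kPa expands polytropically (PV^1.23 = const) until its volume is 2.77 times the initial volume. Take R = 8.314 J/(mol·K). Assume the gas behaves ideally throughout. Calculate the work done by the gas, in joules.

9780 J

V₁ = nRT₁/P₁ = 3.83×8.314×338/529 = 20.3 L.
Polytropic n=1.23: T₂ = T₁(V₁/V₂)^(n−1) = 338×(0.361)^0.23 = 267 K; P₂ = P₁(V₁/V₂)^n = 151 kPa.
W = (P₁V₁−P₂V₂)/(n−1) = (529×20.3−151×56.4)/0.23 = 9780 J.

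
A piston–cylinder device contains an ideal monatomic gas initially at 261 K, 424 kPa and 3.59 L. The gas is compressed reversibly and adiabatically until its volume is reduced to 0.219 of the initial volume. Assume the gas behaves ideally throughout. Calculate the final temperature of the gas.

718 K

Adiabatic: TV^(γ−1) = const ⇒ T₂ = 261×(4.57)^0.667 = 718 K; PV^γ = const ⇒ P₂ = 5330 kPa.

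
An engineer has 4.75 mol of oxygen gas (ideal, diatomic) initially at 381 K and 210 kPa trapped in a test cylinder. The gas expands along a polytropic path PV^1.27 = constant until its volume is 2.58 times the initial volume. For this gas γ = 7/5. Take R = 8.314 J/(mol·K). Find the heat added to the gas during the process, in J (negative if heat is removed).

V₁ = nRT₁/P₁ = 4.75×8.314×381/210 = 71.6 L.
Polytropic n=1.27: T₂ = T₁(V₁/V₂)^(n−1) = 381×(0.388)^0.27 = 295 K; P₂ = P₁(V₁/V₂)^n = 63.0 kPa.
W = (P₁V₁−P₂V₂)/(n−1) = (210×71.6−63.0×185)/0.27 = 12600 J.
ΔU = nCvΔT = 4.75×20.8×(295−381) = -8490 J.
Q = ΔU + W = 4090 J.

4090 J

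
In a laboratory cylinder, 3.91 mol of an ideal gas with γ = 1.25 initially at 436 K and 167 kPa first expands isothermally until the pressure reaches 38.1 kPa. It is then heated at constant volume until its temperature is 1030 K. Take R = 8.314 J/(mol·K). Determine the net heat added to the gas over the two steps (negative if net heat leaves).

98200 J

V₁ = nRT₁/P₁ = 3.91×8.314×436/167 = 84.9 L.
Step 1 — Isothermal: T stays 436 K; PV = const ⇒ V₂ = 372 L, P₂ = 38.1 kPa.
ΔU = 0 (ideal gas, T constant).
W = nRT ln(V₂/V₁) = 3.91×8.314×436×ln(4.38) = 20900 J.
Q = ΔU + W = 20900 J.
State after step 1: P = 38.1 kPa, V = 372 L, T = 436 K.
Step 2 — Isochoric: V stays 372 L; P/T = const ⇒ T₂ = 1030 K, P₂ = 90.0 kPa.
W = 0 (no volume change).
ΔU = nCvΔT = 3.91×33.3×(1030−436) = 77200 J.
Q = ΔU = 77200 J.
Net over both steps: W = 20900 J, Q = 98200 J, ΔU = 77200 J.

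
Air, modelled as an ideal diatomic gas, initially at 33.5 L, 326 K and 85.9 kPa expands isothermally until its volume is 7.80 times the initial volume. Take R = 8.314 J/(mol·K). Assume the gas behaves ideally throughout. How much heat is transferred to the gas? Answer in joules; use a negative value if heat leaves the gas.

5910 J

n = P₁V₁/(RT₁) = 85.9×33.5/(8.314×326) = 1.06 mol.
Isothermal: T stays 326 K; PV = const ⇒ V₂ = 261 L, P₂ = 11.0 kPa.
ΔU = 0 (ideal gas, T constant).
W = nRT ln(V₂/V₁) = 1.06×8.314×326×ln(7.80) = 5910 J.
Q = ΔU + W = 5910 J.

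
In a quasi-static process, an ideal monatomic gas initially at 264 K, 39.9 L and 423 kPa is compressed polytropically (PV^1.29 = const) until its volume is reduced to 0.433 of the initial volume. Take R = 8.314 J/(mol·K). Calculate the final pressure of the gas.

Polytropic n=1.29: T₂ = T₁(V₁/V₂)^(n−1) = 264×(2.31)^0.29 = 337 K; P₂ = P₁(V₁/V₂)^n = 1250 kPa.

1250 kPa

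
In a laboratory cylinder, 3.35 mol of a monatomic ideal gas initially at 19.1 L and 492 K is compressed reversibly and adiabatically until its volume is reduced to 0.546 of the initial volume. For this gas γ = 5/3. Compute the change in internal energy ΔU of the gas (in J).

10200 J

P₁ = nRT₁/V₁ = 3.35×8.314×492/19.1 = 717 kPa.
Adiabatic: TV^(γ−1) = const ⇒ T₂ = 492×(1.83)^0.667 = 736 K; PV^γ = const ⇒ P₂ = 1970 kPa.
For an ideal gas ΔU = nCvΔT with Cv = (3/2)R = 12.5 J/(mol·K).
ΔU = 3.35×12.5×(736−492) = 10200 J.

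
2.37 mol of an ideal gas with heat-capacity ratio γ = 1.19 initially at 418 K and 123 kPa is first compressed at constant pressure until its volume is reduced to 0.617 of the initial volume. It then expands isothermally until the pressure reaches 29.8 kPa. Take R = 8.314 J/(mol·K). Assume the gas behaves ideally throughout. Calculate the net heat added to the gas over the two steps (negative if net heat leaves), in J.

-12600 J

V₁ = nRT₁/P₁ = 2.37×8.314×418/123 = 67.0 L.
Step 1 — Isobaric: P stays 123 kPa; V/T = const ⇒ T₂ = 258 K, V₂ = 41.3 L.
W = PΔV = 123×(41.3−67.0) kPa·L = -3150 J.
ΔU = nCvΔT = 2.37×43.8×(258−418) = -16600 J.
Q = ΔU + W = nCpΔT = -19800 J.
State after step 1: P = 123 kPa, V = 41.3 L, T = 258 K.
Step 2 — Isothermal: T stays 258 K; PV = const ⇒ V₂ = 171 L, P₂ = 29.8 kPa.
ΔU = 0 (ideal gas, T constant).
W = nRT ln(V₂/V₁) = 2.37×8.314×258×ln(4.13) = 7200 J.
Q = ΔU + W = 7200 J.
Net over both steps: W = 4050 J, Q = -12600 J, ΔU = -16600 J.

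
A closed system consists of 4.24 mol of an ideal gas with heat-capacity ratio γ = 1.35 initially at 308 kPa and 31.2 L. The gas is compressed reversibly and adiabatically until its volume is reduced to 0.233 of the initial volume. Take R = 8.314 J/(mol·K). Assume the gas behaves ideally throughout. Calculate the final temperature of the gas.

T₁ = P₁V₁/(nR) = 308×31.2/(4.24×8.314) = 273 K.
Adiabatic: TV^(γ−1) = const ⇒ T₂ = 273×(4.29)^0.350 = 454 K; PV^γ = const ⇒ P₂ = 2200 kPa.

454 K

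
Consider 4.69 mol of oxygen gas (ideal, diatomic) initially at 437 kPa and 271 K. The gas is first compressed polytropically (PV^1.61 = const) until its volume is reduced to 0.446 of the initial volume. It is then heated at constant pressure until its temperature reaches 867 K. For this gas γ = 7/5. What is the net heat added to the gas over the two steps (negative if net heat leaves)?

63600 J

V₁ = nRT₁/P₁ = 4.69×8.314×271/437 = 24.2 L.
Step 1 — Polytropic n=1.61: T₂ = T₁(V₁/V₂)^(n−1) = 271×(2.24)^0.61 = 443 K; P₂ = P₁(V₁/V₂)^n = 1600 kPa.
W = (P₁V₁−P₂V₂)/(n−1) = (437×24.2−1600×10.8)/0.61 = -11000 J.
ΔU = nCvΔT = 4.69×20.8×(443−271) = 16800 J.
Q = ΔU + W = 5790 J.
State after step 1: P = 1600 kPa, V = 10.8 L, T = 443 K.
Step 2 — Isobaric: P stays 1600 kPa; V/T = const ⇒ T₂ = 867 K, V₂ = 21.1 L.
W = PΔV = 1600×(21.1−10.8) kPa·L = 16500 J.
ΔU = nCvΔT = 4.69×20.8×(867−443) = 41300 J.
Q = ΔU + W = nCpΔT = 57800 J.
Net over both steps: W = 5490 J, Q = 63600 J, ΔU = 58100 J.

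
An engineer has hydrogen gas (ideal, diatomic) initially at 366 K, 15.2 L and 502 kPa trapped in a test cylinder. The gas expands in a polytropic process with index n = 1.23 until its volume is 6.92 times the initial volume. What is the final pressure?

46.5 kPa

Polytropic n=1.23: T₂ = T₁(V₁/V₂)^(n−1) = 366×(0.145)^0.23 = 235 K; P₂ = P₁(V₁/V₂)^n = 46.5 kPa.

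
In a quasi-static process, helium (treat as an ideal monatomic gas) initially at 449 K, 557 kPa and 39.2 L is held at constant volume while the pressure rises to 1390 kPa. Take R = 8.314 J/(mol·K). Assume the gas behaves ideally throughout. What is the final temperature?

Isochoric: V stays 39.2 L; P/T = const ⇒ T₂ = 1120 K, P₂ = 1390 kPa.

1120 K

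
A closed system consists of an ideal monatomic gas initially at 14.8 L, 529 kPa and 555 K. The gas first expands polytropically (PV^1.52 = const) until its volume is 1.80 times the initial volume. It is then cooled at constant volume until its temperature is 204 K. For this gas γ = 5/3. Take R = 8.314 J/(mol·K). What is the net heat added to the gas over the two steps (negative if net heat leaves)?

-3460 J

n = P₁V₁/(RT₁) = 529×14.8/(8.314×555) = 1.70 mol.
Step 1 — Polytropic n=1.52: T₂ = T₁(V₁/V₂)^(n−1) = 555×(0.556)^0.52 = 409 K; P₂ = P₁(V₁/V₂)^n = 216 kPa.
W = (P₁V₁−P₂V₂)/(n−1) = (529×14.8−216×26.6)/0.52 = 3970 J.
ΔU = nCvΔT = 1.70×12.5×(409−555) = -3090 J.
Q = ΔU + W = 872 J.
State after step 1: P = 216 kPa, V = 26.6 L, T = 409 K.
Step 2 — Isochoric: V stays 26.6 L; P/T = const ⇒ T₂ = 204 K, P₂ = 108 kPa.
W = 0 (no volume change).
ΔU = nCvΔT = 1.70×12.5×(204−409) = -4330 J.
Q = ΔU = -4330 J.
Net over both steps: W = 3970 J, Q = -3460 J, ΔU = -7430 J.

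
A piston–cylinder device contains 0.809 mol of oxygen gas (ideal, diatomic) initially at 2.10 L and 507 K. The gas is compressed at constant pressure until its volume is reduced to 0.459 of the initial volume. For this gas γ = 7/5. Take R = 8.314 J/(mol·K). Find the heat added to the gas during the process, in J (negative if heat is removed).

-6460 J

P₁ = nRT₁/V₁ = 0.809×8.314×507/2.10 = 1620 kPa.
Isobaric: P stays 1620 kPa; V/T = const ⇒ T₂ = 233 K, V₂ = 0.964 L.
W = PΔV = 1620×(0.964−2.10) kPa·L = -1840 J.
ΔU = nCvΔT = 0.809×20.8×(233−507) = -4610 J.
Q = ΔU + W = nCpΔT = -6460 J.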